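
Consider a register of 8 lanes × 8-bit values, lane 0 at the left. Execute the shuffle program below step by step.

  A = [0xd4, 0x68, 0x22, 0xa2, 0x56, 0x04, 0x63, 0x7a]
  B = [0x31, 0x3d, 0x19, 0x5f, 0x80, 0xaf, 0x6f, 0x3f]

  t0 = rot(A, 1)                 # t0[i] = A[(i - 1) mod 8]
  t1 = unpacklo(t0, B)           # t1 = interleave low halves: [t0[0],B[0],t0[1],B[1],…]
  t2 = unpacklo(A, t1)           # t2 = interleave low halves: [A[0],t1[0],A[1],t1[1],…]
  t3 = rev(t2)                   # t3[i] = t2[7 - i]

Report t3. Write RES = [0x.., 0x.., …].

→ t0 |7a|d4|68|22|a2|56|04|63|
→ t1 |7a|31|d4|3d|68|19|22|5f|
→ t2 |d4|7a|68|31|22|d4|a2|3d|
→ t3 |3d|a2|d4|22|31|68|7a|d4|

RES = [ 0x3d  0xa2  0xd4  0x22  0x31  0x68  0x7a  0xd4 ]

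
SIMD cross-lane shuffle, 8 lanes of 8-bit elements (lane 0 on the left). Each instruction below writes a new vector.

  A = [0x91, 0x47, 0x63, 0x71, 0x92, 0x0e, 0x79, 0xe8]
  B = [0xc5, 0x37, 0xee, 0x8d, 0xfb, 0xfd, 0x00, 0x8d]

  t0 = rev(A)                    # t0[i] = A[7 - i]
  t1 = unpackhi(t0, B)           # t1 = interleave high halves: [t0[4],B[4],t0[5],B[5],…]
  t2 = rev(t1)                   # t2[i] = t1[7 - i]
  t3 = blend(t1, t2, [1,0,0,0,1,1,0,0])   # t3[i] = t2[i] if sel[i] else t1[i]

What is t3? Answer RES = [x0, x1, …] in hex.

  t0: e8 79 0e 92 71 63 47 91
  t1: 71 fb 63 fd 47 00 91 8d
  t2: 8d 91 00 47 fd 63 fb 71
  t3: 8d fb 63 fd fd 63 91 8d

RES = [ 0x8d  0xfb  0x63  0xfd  0xfd  0x63  0x91  0x8d ]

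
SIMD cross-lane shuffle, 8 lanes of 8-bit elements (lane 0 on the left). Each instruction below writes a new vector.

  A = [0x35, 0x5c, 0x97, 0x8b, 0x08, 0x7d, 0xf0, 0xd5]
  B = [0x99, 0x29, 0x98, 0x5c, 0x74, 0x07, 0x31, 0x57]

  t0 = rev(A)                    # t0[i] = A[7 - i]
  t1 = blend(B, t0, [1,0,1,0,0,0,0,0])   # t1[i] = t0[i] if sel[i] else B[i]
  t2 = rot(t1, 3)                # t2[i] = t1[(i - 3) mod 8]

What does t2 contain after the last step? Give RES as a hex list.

RES = [ 0x07  0x31  0x57  0xd5  0x29  0x7d  0x5c  0x74 ]

  t0: d5 f0 7d 08 8b 97 5c 35
  t1: d5 29 7d 5c 74 07 31 57
  t2: 07 31 57 d5 29 7d 5c 74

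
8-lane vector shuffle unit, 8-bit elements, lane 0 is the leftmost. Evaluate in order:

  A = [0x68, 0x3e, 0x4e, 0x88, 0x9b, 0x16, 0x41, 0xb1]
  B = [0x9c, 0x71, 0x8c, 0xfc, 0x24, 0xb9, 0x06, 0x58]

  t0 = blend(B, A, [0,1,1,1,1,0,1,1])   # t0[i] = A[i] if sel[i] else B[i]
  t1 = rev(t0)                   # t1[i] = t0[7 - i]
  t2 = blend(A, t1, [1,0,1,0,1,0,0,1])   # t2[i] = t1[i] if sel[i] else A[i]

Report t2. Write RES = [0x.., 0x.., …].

RES = [0xb1, 0x3e, 0xb9, 0x88, 0x88, 0x16, 0x41, 0x9c]

  t0: 9c 3e 4e 88 9b b9 41 b1
  t1: b1 41 b9 9b 88 4e 3e 9c
  t2: b1 3e b9 88 88 16 41 9c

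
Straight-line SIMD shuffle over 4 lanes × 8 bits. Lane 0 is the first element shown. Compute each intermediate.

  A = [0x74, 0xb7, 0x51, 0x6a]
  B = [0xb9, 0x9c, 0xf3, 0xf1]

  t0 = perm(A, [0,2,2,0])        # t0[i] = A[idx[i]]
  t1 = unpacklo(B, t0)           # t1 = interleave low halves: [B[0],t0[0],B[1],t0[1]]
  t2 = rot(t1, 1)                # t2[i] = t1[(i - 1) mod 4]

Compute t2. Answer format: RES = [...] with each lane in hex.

RES = [ 0x51  0xb9  0x74  0x9c ]

t0 = [0x74, 0x51, 0x51, 0x74]
t1 = [0xb9, 0x74, 0x9c, 0x51]
t2 = [0x51, 0xb9, 0x74, 0x9c]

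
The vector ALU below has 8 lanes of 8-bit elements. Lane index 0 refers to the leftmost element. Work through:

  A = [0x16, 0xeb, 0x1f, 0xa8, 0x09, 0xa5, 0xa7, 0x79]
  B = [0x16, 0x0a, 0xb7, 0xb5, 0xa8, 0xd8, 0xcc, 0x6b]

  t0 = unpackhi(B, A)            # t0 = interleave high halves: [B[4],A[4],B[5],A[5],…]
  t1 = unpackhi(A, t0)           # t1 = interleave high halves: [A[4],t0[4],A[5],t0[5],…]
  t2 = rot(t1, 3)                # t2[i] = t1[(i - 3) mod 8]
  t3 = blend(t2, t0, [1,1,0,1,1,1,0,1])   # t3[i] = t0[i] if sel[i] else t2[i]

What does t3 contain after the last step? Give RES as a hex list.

RES = [0xa8, 0x09, 0x79, 0xa5, 0xcc, 0xa7, 0xa7, 0x79]

t0 = [0xa8, 0x09, 0xd8, 0xa5, 0xcc, 0xa7, 0x6b, 0x79]
t1 = [0x09, 0xcc, 0xa5, 0xa7, 0xa7, 0x6b, 0x79, 0x79]
t2 = [0x6b, 0x79, 0x79, 0x09, 0xcc, 0xa5, 0xa7, 0xa7]
t3 = [0xa8, 0x09, 0x79, 0xa5, 0xcc, 0xa7, 0xa7, 0x79]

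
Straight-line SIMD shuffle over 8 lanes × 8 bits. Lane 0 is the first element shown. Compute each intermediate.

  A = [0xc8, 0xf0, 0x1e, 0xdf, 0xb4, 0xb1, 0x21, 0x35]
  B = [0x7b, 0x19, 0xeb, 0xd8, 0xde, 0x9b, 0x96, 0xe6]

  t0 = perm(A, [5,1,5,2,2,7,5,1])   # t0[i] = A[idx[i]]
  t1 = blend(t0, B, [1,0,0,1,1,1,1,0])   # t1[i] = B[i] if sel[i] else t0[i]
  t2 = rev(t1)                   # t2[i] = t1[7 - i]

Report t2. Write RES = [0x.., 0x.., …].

t0 = [0xb1, 0xf0, 0xb1, 0x1e, 0x1e, 0x35, 0xb1, 0xf0]
t1 = [0x7b, 0xf0, 0xb1, 0xd8, 0xde, 0x9b, 0x96, 0xf0]
t2 = [0xf0, 0x96, 0x9b, 0xde, 0xd8, 0xb1, 0xf0, 0x7b]

RES = [ 0xf0  0x96  0x9b  0xde  0xd8  0xb1  0xf0  0x7b ]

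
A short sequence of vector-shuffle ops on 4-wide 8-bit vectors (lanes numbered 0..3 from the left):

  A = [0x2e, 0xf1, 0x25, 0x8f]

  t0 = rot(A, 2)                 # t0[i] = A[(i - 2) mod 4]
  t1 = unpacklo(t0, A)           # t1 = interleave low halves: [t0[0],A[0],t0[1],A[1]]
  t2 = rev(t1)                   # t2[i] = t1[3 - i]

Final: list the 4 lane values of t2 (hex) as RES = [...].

RES = [ 0xf1  0x8f  0x2e  0x25 ]

t0 = [0x25, 0x8f, 0x2e, 0xf1]
t1 = [0x25, 0x2e, 0x8f, 0xf1]
t2 = [0xf1, 0x8f, 0x2e, 0x25]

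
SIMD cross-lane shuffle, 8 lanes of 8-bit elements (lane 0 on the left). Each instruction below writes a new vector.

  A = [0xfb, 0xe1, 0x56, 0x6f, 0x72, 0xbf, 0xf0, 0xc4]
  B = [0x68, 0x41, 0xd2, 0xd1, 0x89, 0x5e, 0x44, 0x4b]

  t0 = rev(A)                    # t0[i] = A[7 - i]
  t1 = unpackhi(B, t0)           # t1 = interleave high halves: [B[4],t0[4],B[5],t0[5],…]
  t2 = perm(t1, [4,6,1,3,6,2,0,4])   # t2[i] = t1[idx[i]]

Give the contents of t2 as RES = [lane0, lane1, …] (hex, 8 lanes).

RES = [ 0x44  0x4b  0x6f  0x56  0x4b  0x5e  0x89  0x44 ]

  t0: c4 f0 bf 72 6f 56 e1 fb
  t1: 89 6f 5e 56 44 e1 4b fb
  t2: 44 4b 6f 56 4b 5e 89 44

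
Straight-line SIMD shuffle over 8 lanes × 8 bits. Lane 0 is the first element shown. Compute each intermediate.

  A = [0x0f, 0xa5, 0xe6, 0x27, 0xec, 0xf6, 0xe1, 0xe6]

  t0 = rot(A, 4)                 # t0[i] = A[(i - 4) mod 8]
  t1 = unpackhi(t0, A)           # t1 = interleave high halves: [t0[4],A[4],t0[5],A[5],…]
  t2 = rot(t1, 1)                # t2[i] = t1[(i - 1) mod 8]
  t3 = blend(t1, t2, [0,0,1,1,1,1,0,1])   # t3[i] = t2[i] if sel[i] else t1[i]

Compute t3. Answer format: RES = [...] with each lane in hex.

RES = [0x0f, 0xec, 0xec, 0xa5, 0xf6, 0xe6, 0x27, 0x27]

  t0: ec f6 e1 e6 0f a5 e6 27
  t1: 0f ec a5 f6 e6 e1 27 e6
  t2: e6 0f ec a5 f6 e6 e1 27
  t3: 0f ec ec a5 f6 e6 27 27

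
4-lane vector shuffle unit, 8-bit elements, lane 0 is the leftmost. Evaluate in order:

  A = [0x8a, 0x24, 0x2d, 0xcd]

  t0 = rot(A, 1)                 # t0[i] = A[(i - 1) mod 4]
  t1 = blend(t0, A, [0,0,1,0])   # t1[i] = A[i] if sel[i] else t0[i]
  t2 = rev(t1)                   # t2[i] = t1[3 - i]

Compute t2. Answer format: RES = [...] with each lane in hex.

RES = [0x2d, 0x2d, 0x8a, 0xcd]

t0 = [0xcd, 0x8a, 0x24, 0x2d]
t1 = [0xcd, 0x8a, 0x2d, 0x2d]
t2 = [0x2d, 0x2d, 0x8a, 0xcd]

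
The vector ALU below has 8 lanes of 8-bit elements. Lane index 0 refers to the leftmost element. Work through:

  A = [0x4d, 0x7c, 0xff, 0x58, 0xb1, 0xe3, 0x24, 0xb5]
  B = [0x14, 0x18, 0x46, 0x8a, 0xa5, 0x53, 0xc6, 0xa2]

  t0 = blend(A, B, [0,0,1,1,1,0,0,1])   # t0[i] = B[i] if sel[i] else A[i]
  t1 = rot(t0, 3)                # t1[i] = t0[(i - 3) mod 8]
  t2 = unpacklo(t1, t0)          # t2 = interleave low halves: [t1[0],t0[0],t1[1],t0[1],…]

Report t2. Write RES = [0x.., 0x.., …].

  t0: 4d 7c 46 8a a5 e3 24 a2
  t1: e3 24 a2 4d 7c 46 8a a5
  t2: e3 4d 24 7c a2 46 4d 8a

RES = [0xe3, 0x4d, 0x24, 0x7c, 0xa2, 0x46, 0x4d, 0x8a]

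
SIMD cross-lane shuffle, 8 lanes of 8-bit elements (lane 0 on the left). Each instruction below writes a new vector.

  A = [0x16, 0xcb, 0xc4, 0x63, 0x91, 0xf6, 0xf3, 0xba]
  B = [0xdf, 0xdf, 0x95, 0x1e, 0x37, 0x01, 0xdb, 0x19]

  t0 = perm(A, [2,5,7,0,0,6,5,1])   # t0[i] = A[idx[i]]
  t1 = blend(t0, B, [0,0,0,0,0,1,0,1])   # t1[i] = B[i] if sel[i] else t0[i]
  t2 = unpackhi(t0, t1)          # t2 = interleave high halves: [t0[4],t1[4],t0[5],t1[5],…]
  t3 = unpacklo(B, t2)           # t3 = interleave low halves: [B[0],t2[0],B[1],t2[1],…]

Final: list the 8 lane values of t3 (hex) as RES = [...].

RES = [ 0xdf  0x16  0xdf  0x16  0x95  0xf3  0x1e  0x01 ]

  t0: c4 f6 ba 16 16 f3 f6 cb
  t1: c4 f6 ba 16 16 01 f6 19
  t2: 16 16 f3 01 f6 f6 cb 19
  t3: df 16 df 16 95 f3 1e 01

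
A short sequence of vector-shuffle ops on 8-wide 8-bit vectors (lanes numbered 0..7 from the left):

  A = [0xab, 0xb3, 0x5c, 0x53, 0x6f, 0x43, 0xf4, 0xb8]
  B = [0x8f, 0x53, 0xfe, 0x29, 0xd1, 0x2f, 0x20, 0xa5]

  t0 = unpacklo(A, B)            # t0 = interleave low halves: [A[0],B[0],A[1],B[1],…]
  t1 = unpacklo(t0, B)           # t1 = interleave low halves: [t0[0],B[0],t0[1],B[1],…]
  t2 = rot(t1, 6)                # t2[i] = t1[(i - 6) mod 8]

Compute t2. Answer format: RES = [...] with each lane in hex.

  t0: ab 8f b3 53 5c fe 53 29
  t1: ab 8f 8f 53 b3 fe 53 29
  t2: 8f 53 b3 fe 53 29 ab 8f

RES = [ 0x8f  0x53  0xb3  0xfe  0x53  0x29  0xab  0x8f ]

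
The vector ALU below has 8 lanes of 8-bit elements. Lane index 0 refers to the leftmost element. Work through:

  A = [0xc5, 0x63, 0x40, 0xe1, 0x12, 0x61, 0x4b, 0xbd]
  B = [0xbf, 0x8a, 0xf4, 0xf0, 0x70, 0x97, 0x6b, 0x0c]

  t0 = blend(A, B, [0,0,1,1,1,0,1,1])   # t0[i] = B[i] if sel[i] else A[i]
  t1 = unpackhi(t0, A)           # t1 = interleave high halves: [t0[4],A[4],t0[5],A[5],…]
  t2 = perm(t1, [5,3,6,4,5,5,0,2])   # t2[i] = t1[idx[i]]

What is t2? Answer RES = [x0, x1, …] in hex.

t0 = [0xc5, 0x63, 0xf4, 0xf0, 0x70, 0x61, 0x6b, 0x0c]
t1 = [0x70, 0x12, 0x61, 0x61, 0x6b, 0x4b, 0x0c, 0xbd]
t2 = [0x4b, 0x61, 0x0c, 0x6b, 0x4b, 0x4b, 0x70, 0x61]

RES = [0x4b, 0x61, 0x0c, 0x6b, 0x4b, 0x4b, 0x70, 0x61]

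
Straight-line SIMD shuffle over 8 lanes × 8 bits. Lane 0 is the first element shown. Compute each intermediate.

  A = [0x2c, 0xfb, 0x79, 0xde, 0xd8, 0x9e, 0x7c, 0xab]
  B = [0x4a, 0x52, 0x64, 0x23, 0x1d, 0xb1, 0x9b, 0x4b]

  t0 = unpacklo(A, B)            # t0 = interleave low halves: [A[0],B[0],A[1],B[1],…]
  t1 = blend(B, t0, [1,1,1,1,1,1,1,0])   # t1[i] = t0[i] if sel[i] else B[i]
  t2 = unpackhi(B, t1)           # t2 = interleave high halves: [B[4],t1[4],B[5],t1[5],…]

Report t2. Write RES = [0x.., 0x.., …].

RES = [ 0x1d  0x79  0xb1  0x64  0x9b  0xde  0x4b  0x4b ]

t0 = [0x2c, 0x4a, 0xfb, 0x52, 0x79, 0x64, 0xde, 0x23]
t1 = [0x2c, 0x4a, 0xfb, 0x52, 0x79, 0x64, 0xde, 0x4b]
t2 = [0x1d, 0x79, 0xb1, 0x64, 0x9b, 0xde, 0x4b, 0x4b]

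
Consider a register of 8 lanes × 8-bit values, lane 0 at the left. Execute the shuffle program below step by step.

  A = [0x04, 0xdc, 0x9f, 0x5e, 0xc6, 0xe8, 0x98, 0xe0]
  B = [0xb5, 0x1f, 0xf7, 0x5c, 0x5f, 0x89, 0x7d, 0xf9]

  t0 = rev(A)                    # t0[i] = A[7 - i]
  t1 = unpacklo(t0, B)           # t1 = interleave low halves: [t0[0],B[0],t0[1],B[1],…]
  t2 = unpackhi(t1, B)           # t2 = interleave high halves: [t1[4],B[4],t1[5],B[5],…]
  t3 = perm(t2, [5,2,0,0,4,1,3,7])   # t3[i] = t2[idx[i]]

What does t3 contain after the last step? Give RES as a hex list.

RES = [0x7d, 0xf7, 0xe8, 0xe8, 0xc6, 0x5f, 0x89, 0xf9]

  t0: e0 98 e8 c6 5e 9f dc 04
  t1: e0 b5 98 1f e8 f7 c6 5c
  t2: e8 5f f7 89 c6 7d 5c f9
  t3: 7d f7 e8 e8 c6 5f 89 f9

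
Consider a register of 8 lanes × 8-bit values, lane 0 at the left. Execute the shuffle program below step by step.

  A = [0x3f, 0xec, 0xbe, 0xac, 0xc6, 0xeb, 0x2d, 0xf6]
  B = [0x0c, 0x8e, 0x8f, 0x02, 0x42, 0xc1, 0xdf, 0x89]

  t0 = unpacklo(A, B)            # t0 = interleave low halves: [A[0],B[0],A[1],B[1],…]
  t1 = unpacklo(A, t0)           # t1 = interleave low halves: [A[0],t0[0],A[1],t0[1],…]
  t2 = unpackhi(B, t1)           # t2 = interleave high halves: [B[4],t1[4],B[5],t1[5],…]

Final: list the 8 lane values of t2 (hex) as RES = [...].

RES = [ 0x42  0xbe  0xc1  0xec  0xdf  0xac  0x89  0x8e ]

t0 = [0x3f, 0x0c, 0xec, 0x8e, 0xbe, 0x8f, 0xac, 0x02]
t1 = [0x3f, 0x3f, 0xec, 0x0c, 0xbe, 0xec, 0xac, 0x8e]
t2 = [0x42, 0xbe, 0xc1, 0xec, 0xdf, 0xac, 0x89, 0x8e]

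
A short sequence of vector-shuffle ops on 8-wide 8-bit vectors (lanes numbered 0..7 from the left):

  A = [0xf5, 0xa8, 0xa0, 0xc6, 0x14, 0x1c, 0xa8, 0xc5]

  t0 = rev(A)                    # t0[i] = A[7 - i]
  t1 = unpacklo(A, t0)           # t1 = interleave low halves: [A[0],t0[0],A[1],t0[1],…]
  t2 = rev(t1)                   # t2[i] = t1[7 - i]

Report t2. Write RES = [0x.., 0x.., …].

RES = [0x14, 0xc6, 0x1c, 0xa0, 0xa8, 0xa8, 0xc5, 0xf5]

  t0: c5 a8 1c 14 c6 a0 a8 f5
  t1: f5 c5 a8 a8 a0 1c c6 14
  t2: 14 c6 1c a0 a8 a8 c5 f5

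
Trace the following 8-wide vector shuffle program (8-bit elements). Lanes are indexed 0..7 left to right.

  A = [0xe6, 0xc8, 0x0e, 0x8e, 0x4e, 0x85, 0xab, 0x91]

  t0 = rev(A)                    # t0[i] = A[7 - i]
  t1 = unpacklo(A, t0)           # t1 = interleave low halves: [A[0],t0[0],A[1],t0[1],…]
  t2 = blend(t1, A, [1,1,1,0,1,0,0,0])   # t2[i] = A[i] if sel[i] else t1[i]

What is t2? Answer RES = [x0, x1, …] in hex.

t0 = [0x91, 0xab, 0x85, 0x4e, 0x8e, 0x0e, 0xc8, 0xe6]
t1 = [0xe6, 0x91, 0xc8, 0xab, 0x0e, 0x85, 0x8e, 0x4e]
t2 = [0xe6, 0xc8, 0x0e, 0xab, 0x4e, 0x85, 0x8e, 0x4e]

RES = [ 0xe6  0xc8  0x0e  0xab  0x4e  0x85  0x8e  0x4e ]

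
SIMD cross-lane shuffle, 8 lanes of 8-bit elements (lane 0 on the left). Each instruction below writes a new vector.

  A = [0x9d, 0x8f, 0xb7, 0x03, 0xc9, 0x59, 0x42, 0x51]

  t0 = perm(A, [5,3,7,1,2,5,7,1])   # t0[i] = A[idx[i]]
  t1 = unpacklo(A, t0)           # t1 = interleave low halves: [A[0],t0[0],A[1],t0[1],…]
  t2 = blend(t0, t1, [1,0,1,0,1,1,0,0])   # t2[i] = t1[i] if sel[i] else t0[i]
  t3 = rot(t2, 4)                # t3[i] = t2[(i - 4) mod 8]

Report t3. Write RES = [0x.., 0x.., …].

→ t0 |59|03|51|8f|b7|59|51|8f|
→ t1 |9d|59|8f|03|b7|51|03|8f|
→ t2 |9d|03|8f|8f|b7|51|51|8f|
→ t3 |b7|51|51|8f|9d|03|8f|8f|

RES = [0xb7, 0x51, 0x51, 0x8f, 0x9d, 0x03, 0x8f, 0x8f]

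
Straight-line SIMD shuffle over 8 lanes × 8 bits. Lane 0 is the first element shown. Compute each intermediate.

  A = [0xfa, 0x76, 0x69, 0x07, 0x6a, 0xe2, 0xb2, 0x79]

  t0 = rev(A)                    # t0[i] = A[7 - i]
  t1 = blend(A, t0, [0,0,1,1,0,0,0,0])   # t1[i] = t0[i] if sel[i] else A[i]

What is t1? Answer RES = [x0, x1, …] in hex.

RES = [0xfa, 0x76, 0xe2, 0x6a, 0x6a, 0xe2, 0xb2, 0x79]

→ t0 |79|b2|e2|6a|07|69|76|fa|
→ t1 |fa|76|e2|6a|6a|e2|b2|79|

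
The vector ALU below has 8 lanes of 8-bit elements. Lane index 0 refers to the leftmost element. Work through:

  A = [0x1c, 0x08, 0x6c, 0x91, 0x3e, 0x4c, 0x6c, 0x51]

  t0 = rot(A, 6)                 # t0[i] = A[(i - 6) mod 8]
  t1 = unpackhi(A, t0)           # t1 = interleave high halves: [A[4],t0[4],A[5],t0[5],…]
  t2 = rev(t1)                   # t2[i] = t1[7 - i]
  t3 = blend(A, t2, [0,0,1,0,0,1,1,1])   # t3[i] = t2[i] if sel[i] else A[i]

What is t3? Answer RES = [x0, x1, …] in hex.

t0 = [0x6c, 0x91, 0x3e, 0x4c, 0x6c, 0x51, 0x1c, 0x08]
t1 = [0x3e, 0x6c, 0x4c, 0x51, 0x6c, 0x1c, 0x51, 0x08]
t2 = [0x08, 0x51, 0x1c, 0x6c, 0x51, 0x4c, 0x6c, 0x3e]
t3 = [0x1c, 0x08, 0x1c, 0x91, 0x3e, 0x4c, 0x6c, 0x3e]

RES = [ 0x1c  0x08  0x1c  0x91  0x3e  0x4c  0x6c  0x3e ]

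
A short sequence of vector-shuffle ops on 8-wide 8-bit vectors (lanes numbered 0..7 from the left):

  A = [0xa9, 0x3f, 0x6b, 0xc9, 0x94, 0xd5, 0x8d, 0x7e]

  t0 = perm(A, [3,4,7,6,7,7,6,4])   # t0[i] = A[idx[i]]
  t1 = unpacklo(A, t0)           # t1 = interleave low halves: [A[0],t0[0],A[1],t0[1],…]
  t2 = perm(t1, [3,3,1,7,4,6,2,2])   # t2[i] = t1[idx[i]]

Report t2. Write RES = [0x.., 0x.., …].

t0 = [0xc9, 0x94, 0x7e, 0x8d, 0x7e, 0x7e, 0x8d, 0x94]
t1 = [0xa9, 0xc9, 0x3f, 0x94, 0x6b, 0x7e, 0xc9, 0x8d]
t2 = [0x94, 0x94, 0xc9, 0x8d, 0x6b, 0xc9, 0x3f, 0x3f]

RES = [0x94, 0x94, 0xc9, 0x8d, 0x6b, 0xc9, 0x3f, 0x3f]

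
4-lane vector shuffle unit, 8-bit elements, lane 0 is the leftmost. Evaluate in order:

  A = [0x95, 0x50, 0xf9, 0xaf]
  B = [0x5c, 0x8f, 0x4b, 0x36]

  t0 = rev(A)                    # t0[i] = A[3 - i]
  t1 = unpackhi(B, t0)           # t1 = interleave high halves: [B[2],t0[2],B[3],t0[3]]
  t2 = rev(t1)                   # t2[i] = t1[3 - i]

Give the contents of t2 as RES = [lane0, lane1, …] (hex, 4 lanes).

→ t0 |af|f9|50|95|
→ t1 |4b|50|36|95|
→ t2 |95|36|50|4b|

RES = [ 0x95  0x36  0x50  0x4b ]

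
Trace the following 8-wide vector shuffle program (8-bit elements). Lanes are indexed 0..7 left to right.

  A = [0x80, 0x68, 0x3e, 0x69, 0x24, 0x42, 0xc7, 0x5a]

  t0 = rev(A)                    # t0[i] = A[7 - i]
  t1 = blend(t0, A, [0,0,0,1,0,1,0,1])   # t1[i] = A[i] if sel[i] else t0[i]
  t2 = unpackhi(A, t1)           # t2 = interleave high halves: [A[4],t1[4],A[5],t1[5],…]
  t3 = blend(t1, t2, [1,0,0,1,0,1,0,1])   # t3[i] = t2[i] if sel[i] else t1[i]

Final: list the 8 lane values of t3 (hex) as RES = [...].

  t0: 5a c7 42 24 69 3e 68 80
  t1: 5a c7 42 69 69 42 68 5a
  t2: 24 69 42 42 c7 68 5a 5a
  t3: 24 c7 42 42 69 68 68 5a

RES = [ 0x24  0xc7  0x42  0x42  0x69  0x68  0x68  0x5a ]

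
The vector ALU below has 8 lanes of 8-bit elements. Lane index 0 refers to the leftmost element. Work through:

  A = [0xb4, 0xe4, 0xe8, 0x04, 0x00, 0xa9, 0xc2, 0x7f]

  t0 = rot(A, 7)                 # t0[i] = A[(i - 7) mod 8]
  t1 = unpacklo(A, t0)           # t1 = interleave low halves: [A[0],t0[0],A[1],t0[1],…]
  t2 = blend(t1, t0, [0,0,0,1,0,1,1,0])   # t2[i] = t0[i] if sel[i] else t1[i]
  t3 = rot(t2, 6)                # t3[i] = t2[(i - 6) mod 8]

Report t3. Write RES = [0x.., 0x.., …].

RES = [0xe4, 0x00, 0xe8, 0xc2, 0x7f, 0x00, 0xb4, 0xe4]

→ t0 |e4|e8|04|00|a9|c2|7f|b4|
→ t1 |b4|e4|e4|e8|e8|04|04|00|
→ t2 |b4|e4|e4|00|e8|c2|7f|00|
→ t3 |e4|00|e8|c2|7f|00|b4|e4|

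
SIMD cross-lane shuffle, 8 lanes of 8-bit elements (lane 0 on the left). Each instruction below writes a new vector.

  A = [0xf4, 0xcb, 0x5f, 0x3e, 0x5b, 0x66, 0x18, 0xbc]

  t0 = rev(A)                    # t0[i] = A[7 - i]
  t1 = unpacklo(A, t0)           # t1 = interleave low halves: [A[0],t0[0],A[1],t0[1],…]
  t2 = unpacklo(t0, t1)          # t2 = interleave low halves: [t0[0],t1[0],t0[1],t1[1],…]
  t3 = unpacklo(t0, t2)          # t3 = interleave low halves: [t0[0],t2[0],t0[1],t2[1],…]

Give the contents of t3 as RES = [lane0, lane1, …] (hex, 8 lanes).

  t0: bc 18 66 5b 3e 5f cb f4
  t1: f4 bc cb 18 5f 66 3e 5b
  t2: bc f4 18 bc 66 cb 5b 18
  t3: bc bc 18 f4 66 18 5b bc

RES = [ 0xbc  0xbc  0x18  0xf4  0x66  0x18  0x5b  0xbc ]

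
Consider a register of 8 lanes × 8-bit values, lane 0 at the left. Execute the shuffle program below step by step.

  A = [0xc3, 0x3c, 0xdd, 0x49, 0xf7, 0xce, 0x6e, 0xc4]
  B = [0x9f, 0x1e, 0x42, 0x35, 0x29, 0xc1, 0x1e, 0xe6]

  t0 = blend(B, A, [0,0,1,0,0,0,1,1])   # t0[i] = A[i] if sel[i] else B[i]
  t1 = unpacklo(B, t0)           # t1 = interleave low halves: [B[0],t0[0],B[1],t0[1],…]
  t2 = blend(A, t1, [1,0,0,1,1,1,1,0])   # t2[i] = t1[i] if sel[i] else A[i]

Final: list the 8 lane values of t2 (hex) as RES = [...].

→ t0 |9f|1e|dd|35|29|c1|6e|c4|
→ t1 |9f|9f|1e|1e|42|dd|35|35|
→ t2 |9f|3c|dd|1e|42|dd|35|c4|

RES = [ 0x9f  0x3c  0xdd  0x1e  0x42  0xdd  0x35  0xc4 ]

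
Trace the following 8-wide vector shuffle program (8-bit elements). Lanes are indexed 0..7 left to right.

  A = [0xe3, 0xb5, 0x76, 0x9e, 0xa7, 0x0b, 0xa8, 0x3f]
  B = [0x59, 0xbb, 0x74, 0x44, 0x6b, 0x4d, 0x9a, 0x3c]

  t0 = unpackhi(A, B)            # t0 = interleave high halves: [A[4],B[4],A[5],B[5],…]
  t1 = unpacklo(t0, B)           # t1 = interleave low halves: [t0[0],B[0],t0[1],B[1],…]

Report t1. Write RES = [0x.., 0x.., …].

→ t0 |a7|6b|0b|4d|a8|9a|3f|3c|
→ t1 |a7|59|6b|bb|0b|74|4d|44|

RES = [0xa7, 0x59, 0x6b, 0xbb, 0x0b, 0x74, 0x4d, 0x44]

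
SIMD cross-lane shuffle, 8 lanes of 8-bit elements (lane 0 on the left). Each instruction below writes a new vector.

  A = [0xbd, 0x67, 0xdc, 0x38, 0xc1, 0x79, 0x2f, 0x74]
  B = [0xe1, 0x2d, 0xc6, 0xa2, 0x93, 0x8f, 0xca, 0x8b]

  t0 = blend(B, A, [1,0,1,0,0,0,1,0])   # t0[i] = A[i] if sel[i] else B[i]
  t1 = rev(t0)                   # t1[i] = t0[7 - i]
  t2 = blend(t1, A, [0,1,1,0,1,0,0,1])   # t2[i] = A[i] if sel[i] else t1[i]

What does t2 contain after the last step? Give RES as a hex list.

RES = [ 0x8b  0x67  0xdc  0x93  0xc1  0xdc  0x2d  0x74 ]

  t0: bd 2d dc a2 93 8f 2f 8b
  t1: 8b 2f 8f 93 a2 dc 2d bd
  t2: 8b 67 dc 93 c1 dc 2d 74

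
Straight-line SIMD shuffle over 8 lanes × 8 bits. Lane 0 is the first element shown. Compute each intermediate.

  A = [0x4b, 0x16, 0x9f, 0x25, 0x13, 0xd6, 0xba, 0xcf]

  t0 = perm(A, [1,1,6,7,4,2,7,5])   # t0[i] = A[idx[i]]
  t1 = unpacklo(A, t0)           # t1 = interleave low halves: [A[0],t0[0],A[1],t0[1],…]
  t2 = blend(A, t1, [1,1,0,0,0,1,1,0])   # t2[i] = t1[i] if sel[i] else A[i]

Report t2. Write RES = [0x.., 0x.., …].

→ t0 |16|16|ba|cf|13|9f|cf|d6|
→ t1 |4b|16|16|16|9f|ba|25|cf|
→ t2 |4b|16|9f|25|13|ba|25|cf|

RES = [0x4b, 0x16, 0x9f, 0x25, 0x13, 0xba, 0x25, 0xcf]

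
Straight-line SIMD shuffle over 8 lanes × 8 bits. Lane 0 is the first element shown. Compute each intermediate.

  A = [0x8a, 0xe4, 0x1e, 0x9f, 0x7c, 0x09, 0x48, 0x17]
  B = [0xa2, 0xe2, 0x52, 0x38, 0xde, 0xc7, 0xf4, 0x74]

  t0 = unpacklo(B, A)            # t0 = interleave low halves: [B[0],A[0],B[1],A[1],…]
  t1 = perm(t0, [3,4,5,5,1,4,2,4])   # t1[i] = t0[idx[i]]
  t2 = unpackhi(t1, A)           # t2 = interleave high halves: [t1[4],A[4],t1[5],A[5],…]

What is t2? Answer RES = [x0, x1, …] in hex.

  t0: a2 8a e2 e4 52 1e 38 9f
  t1: e4 52 1e 1e 8a 52 e2 52
  t2: 8a 7c 52 09 e2 48 52 17

RES = [ 0x8a  0x7c  0x52  0x09  0xe2  0x48  0x52  0x17 ]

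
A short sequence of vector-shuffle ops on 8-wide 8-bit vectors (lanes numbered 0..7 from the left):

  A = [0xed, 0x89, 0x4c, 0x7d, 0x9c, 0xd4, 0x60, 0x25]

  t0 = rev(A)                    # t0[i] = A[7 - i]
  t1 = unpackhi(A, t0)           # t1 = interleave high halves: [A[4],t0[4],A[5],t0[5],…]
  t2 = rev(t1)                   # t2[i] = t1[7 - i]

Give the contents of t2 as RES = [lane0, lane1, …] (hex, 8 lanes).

  t0: 25 60 d4 9c 7d 4c 89 ed
  t1: 9c 7d d4 4c 60 89 25 ed
  t2: ed 25 89 60 4c d4 7d 9c

RES = [0xed, 0x25, 0x89, 0x60, 0x4c, 0xd4, 0x7d, 0x9c]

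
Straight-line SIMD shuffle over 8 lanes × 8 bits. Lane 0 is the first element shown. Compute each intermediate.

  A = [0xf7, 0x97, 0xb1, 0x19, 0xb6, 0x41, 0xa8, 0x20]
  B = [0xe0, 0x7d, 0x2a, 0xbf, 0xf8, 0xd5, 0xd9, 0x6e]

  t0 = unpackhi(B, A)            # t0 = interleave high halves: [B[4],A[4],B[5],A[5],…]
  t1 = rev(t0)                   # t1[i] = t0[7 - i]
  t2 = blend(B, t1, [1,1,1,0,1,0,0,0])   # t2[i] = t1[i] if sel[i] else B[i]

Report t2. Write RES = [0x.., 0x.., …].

t0 = [0xf8, 0xb6, 0xd5, 0x41, 0xd9, 0xa8, 0x6e, 0x20]
t1 = [0x20, 0x6e, 0xa8, 0xd9, 0x41, 0xd5, 0xb6, 0xf8]
t2 = [0x20, 0x6e, 0xa8, 0xbf, 0x41, 0xd5, 0xd9, 0x6e]

RES = [0x20, 0x6e, 0xa8, 0xbf, 0x41, 0xd5, 0xd9, 0x6e]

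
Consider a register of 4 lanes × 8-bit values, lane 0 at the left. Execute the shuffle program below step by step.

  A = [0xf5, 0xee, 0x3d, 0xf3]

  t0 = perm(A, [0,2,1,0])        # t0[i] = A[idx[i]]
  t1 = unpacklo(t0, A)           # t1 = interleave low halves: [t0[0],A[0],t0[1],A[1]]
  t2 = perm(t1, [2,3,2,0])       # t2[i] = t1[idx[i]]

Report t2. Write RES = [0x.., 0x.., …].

RES = [ 0x3d  0xee  0x3d  0xf5 ]

t0 = [0xf5, 0x3d, 0xee, 0xf5]
t1 = [0xf5, 0xf5, 0x3d, 0xee]
t2 = [0x3d, 0xee, 0x3d, 0xf5]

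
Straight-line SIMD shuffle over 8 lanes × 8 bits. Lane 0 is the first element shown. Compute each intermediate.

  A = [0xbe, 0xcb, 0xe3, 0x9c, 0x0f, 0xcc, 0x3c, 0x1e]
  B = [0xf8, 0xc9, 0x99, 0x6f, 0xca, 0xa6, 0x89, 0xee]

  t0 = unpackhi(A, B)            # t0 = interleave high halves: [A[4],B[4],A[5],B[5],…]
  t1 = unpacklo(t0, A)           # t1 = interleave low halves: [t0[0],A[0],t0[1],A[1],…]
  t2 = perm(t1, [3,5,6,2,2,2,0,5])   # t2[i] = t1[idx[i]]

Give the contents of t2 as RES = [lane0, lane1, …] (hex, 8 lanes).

t0 = [0x0f, 0xca, 0xcc, 0xa6, 0x3c, 0x89, 0x1e, 0xee]
t1 = [0x0f, 0xbe, 0xca, 0xcb, 0xcc, 0xe3, 0xa6, 0x9c]
t2 = [0xcb, 0xe3, 0xa6, 0xca, 0xca, 0xca, 0x0f, 0xe3]

RES = [ 0xcb  0xe3  0xa6  0xca  0xca  0xca  0x0f  0xe3 ]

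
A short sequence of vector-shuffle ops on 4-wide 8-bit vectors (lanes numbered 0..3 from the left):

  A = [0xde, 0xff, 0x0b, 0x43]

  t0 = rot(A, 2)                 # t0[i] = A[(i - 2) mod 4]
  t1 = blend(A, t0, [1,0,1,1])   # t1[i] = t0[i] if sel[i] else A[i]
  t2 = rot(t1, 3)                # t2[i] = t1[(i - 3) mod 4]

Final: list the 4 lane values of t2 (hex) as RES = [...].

RES = [0xff, 0xde, 0xff, 0x0b]

t0 = [0x0b, 0x43, 0xde, 0xff]
t1 = [0x0b, 0xff, 0xde, 0xff]
t2 = [0xff, 0xde, 0xff, 0x0b]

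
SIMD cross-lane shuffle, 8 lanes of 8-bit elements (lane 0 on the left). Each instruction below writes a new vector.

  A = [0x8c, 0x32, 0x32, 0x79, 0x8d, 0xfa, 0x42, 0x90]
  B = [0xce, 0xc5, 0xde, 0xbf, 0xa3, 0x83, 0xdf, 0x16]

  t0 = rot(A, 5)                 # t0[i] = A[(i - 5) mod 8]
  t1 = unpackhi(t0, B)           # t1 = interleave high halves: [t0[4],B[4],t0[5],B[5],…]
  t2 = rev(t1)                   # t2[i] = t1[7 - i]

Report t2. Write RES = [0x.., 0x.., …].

RES = [0x16, 0x32, 0xdf, 0x32, 0x83, 0x8c, 0xa3, 0x90]

t0 = [0x79, 0x8d, 0xfa, 0x42, 0x90, 0x8c, 0x32, 0x32]
t1 = [0x90, 0xa3, 0x8c, 0x83, 0x32, 0xdf, 0x32, 0x16]
t2 = [0x16, 0x32, 0xdf, 0x32, 0x83, 0x8c, 0xa3, 0x90]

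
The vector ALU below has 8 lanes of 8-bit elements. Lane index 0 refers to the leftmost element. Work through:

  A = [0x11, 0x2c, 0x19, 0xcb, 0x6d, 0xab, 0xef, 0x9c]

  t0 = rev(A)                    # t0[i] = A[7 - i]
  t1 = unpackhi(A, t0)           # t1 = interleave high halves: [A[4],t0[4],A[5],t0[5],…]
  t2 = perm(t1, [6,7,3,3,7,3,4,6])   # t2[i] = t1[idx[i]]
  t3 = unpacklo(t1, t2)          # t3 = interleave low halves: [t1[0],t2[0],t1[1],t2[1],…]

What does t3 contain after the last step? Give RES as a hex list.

t0 = [0x9c, 0xef, 0xab, 0x6d, 0xcb, 0x19, 0x2c, 0x11]
t1 = [0x6d, 0xcb, 0xab, 0x19, 0xef, 0x2c, 0x9c, 0x11]
t2 = [0x9c, 0x11, 0x19, 0x19, 0x11, 0x19, 0xef, 0x9c]
t3 = [0x6d, 0x9c, 0xcb, 0x11, 0xab, 0x19, 0x19, 0x19]

RES = [0x6d, 0x9c, 0xcb, 0x11, 0xab, 0x19, 0x19, 0x19]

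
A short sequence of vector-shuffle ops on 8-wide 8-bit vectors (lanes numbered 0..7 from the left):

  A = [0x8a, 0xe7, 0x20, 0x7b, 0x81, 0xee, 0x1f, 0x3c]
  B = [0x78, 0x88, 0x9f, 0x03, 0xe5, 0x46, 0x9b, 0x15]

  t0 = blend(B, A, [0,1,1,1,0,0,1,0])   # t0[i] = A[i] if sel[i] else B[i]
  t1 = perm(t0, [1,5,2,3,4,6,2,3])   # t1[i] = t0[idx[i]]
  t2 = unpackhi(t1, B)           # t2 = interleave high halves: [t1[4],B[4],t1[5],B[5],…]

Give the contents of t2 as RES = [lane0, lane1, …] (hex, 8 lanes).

→ t0 |78|e7|20|7b|e5|46|1f|15|
→ t1 |e7|46|20|7b|e5|1f|20|7b|
→ t2 |e5|e5|1f|46|20|9b|7b|15|

RES = [ 0xe5  0xe5  0x1f  0x46  0x20  0x9b  0x7b  0x15 ]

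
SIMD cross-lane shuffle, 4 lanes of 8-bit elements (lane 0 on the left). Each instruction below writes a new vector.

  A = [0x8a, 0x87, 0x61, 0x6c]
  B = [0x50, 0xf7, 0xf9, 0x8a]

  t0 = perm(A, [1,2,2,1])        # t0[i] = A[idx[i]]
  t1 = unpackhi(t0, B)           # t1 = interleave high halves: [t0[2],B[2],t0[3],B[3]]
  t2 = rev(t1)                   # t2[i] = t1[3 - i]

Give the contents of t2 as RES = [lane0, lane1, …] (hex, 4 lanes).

  t0: 87 61 61 87
  t1: 61 f9 87 8a
  t2: 8a 87 f9 61

RES = [ 0x8a  0x87  0xf9  0x61 ]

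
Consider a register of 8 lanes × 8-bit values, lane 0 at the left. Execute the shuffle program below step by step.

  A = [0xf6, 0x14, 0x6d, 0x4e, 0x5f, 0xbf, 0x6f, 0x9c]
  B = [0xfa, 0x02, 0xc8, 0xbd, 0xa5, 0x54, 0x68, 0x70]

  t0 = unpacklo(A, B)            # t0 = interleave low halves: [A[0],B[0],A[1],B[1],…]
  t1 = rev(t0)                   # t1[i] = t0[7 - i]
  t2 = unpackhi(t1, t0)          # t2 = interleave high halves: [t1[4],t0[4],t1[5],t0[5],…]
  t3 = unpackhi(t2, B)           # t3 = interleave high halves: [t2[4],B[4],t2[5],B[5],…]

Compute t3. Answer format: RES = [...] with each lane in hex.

RES = [0xfa, 0xa5, 0x4e, 0x54, 0xf6, 0x68, 0xbd, 0x70]

t0 = [0xf6, 0xfa, 0x14, 0x02, 0x6d, 0xc8, 0x4e, 0xbd]
t1 = [0xbd, 0x4e, 0xc8, 0x6d, 0x02, 0x14, 0xfa, 0xf6]
t2 = [0x02, 0x6d, 0x14, 0xc8, 0xfa, 0x4e, 0xf6, 0xbd]
t3 = [0xfa, 0xa5, 0x4e, 0x54, 0xf6, 0x68, 0xbd, 0x70]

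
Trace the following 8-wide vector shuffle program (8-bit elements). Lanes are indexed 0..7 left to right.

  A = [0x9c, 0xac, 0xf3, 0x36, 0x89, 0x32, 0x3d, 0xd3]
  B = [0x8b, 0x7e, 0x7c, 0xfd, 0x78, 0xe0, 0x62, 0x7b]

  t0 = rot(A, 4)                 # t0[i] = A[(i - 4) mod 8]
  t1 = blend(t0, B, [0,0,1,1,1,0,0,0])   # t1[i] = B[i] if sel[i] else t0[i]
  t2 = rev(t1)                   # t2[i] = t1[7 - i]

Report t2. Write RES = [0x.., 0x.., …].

RES = [ 0x36  0xf3  0xac  0x78  0xfd  0x7c  0x32  0x89 ]

→ t0 |89|32|3d|d3|9c|ac|f3|36|
→ t1 |89|32|7c|fd|78|ac|f3|36|
→ t2 |36|f3|ac|78|fd|7c|32|89|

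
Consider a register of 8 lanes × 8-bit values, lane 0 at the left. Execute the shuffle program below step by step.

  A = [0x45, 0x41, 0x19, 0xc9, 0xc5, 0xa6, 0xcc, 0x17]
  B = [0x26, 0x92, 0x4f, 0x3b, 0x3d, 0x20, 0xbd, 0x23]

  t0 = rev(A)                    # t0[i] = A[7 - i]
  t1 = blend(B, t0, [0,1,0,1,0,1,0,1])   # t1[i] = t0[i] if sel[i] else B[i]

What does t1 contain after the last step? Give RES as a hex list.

→ t0 |17|cc|a6|c5|c9|19|41|45|
→ t1 |26|cc|4f|c5|3d|19|bd|45|

RES = [0x26, 0xcc, 0x4f, 0xc5, 0x3d, 0x19, 0xbd, 0x45]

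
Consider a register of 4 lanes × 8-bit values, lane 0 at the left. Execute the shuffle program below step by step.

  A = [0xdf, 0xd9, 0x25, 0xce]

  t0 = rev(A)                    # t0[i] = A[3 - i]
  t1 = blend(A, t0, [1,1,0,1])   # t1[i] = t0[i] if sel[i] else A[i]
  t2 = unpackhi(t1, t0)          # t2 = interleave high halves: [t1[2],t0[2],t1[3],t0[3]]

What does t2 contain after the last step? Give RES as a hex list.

RES = [ 0x25  0xd9  0xdf  0xdf ]

t0 = [0xce, 0x25, 0xd9, 0xdf]
t1 = [0xce, 0x25, 0x25, 0xdf]
t2 = [0x25, 0xd9, 0xdf, 0xdf]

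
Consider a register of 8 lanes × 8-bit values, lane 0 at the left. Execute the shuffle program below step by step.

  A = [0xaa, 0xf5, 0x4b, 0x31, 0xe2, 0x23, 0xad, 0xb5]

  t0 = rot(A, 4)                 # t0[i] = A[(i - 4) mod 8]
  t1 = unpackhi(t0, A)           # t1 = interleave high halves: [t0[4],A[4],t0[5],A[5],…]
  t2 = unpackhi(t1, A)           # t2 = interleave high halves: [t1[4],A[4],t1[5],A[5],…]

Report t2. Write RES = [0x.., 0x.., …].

t0 = [0xe2, 0x23, 0xad, 0xb5, 0xaa, 0xf5, 0x4b, 0x31]
t1 = [0xaa, 0xe2, 0xf5, 0x23, 0x4b, 0xad, 0x31, 0xb5]
t2 = [0x4b, 0xe2, 0xad, 0x23, 0x31, 0xad, 0xb5, 0xb5]

RES = [ 0x4b  0xe2  0xad  0x23  0x31  0xad  0xb5  0xb5 ]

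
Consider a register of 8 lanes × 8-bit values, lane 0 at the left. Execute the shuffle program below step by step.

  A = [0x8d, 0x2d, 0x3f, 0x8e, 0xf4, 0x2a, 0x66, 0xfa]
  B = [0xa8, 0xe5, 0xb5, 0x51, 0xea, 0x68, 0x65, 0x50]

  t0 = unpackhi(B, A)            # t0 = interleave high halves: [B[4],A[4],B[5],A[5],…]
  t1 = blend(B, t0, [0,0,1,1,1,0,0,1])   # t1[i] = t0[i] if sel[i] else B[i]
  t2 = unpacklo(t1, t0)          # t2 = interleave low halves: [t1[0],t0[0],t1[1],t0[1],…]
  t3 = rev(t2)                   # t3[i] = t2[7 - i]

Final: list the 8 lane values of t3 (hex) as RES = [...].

t0 = [0xea, 0xf4, 0x68, 0x2a, 0x65, 0x66, 0x50, 0xfa]
t1 = [0xa8, 0xe5, 0x68, 0x2a, 0x65, 0x68, 0x65, 0xfa]
t2 = [0xa8, 0xea, 0xe5, 0xf4, 0x68, 0x68, 0x2a, 0x2a]
t3 = [0x2a, 0x2a, 0x68, 0x68, 0xf4, 0xe5, 0xea, 0xa8]

RES = [0x2a, 0x2a, 0x68, 0x68, 0xf4, 0xe5, 0xea, 0xa8]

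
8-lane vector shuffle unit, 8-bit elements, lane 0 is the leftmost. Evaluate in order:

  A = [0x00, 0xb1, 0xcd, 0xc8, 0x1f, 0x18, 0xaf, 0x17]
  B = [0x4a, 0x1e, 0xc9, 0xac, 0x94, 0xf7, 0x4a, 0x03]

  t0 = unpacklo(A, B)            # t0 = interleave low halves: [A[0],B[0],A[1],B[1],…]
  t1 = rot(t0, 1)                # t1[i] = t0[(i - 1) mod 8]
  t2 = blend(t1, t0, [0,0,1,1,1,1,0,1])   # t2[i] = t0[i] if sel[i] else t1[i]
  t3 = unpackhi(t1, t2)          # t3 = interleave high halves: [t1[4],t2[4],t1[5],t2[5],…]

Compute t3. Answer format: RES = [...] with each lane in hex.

RES = [0x1e, 0xcd, 0xcd, 0xc9, 0xc9, 0xc9, 0xc8, 0xac]

→ t0 |00|4a|b1|1e|cd|c9|c8|ac|
→ t1 |ac|00|4a|b1|1e|cd|c9|c8|
→ t2 |ac|00|b1|1e|cd|c9|c9|ac|
→ t3 |1e|cd|cd|c9|c9|c9|c8|ac|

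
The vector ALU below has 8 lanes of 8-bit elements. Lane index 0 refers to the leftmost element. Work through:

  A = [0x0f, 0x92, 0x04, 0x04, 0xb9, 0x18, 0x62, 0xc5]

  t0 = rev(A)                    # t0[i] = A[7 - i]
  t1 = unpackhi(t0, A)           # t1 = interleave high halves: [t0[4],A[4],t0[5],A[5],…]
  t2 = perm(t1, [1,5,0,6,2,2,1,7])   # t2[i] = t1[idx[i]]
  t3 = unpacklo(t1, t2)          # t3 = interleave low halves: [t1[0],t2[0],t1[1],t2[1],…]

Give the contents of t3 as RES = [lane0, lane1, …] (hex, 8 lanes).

→ t0 |c5|62|18|b9|04|04|92|0f|
→ t1 |04|b9|04|18|92|62|0f|c5|
→ t2 |b9|62|04|0f|04|04|b9|c5|
→ t3 |04|b9|b9|62|04|04|18|0f|

RES = [ 0x04  0xb9  0xb9  0x62  0x04  0x04  0x18  0x0f ]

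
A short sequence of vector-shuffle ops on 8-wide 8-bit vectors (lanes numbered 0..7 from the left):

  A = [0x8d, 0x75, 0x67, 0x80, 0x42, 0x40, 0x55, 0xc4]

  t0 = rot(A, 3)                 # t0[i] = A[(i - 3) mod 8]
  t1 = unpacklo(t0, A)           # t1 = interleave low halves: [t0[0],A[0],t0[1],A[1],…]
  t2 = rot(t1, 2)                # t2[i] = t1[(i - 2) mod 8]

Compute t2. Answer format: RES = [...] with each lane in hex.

t0 = [0x40, 0x55, 0xc4, 0x8d, 0x75, 0x67, 0x80, 0x42]
t1 = [0x40, 0x8d, 0x55, 0x75, 0xc4, 0x67, 0x8d, 0x80]
t2 = [0x8d, 0x80, 0x40, 0x8d, 0x55, 0x75, 0xc4, 0x67]

RES = [ 0x8d  0x80  0x40  0x8d  0x55  0x75  0xc4  0x67 ]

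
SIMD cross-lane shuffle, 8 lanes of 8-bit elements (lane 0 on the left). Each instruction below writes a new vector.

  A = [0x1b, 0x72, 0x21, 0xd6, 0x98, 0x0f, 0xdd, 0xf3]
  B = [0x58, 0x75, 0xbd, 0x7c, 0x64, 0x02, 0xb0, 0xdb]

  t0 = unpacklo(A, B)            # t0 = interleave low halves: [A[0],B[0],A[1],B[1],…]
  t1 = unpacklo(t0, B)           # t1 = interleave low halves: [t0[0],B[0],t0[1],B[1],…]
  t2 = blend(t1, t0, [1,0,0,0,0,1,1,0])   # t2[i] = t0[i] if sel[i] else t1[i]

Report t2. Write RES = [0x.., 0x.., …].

  t0: 1b 58 72 75 21 bd d6 7c
  t1: 1b 58 58 75 72 bd 75 7c
  t2: 1b 58 58 75 72 bd d6 7c

RES = [0x1b, 0x58, 0x58, 0x75, 0x72, 0xbd, 0xd6, 0x7c]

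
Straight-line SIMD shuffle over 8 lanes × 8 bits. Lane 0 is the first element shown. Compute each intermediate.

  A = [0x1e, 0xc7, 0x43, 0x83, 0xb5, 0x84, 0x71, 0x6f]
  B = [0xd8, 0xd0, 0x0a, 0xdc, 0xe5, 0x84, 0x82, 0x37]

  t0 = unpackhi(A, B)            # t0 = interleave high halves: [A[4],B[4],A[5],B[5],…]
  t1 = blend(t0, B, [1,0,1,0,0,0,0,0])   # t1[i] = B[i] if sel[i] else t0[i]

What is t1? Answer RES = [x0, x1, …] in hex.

RES = [ 0xd8  0xe5  0x0a  0x84  0x71  0x82  0x6f  0x37 ]

  t0: b5 e5 84 84 71 82 6f 37
  t1: d8 e5 0a 84 71 82 6f 37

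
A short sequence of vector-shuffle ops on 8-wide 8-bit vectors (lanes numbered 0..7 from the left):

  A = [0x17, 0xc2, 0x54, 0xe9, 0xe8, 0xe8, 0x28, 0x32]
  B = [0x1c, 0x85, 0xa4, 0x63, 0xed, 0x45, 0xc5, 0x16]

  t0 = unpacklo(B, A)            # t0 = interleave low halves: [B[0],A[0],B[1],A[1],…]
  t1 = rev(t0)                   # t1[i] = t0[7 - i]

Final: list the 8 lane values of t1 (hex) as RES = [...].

RES = [ 0xe9  0x63  0x54  0xa4  0xc2  0x85  0x17  0x1c ]

t0 = [0x1c, 0x17, 0x85, 0xc2, 0xa4, 0x54, 0x63, 0xe9]
t1 = [0xe9, 0x63, 0x54, 0xa4, 0xc2, 0x85, 0x17, 0x1c]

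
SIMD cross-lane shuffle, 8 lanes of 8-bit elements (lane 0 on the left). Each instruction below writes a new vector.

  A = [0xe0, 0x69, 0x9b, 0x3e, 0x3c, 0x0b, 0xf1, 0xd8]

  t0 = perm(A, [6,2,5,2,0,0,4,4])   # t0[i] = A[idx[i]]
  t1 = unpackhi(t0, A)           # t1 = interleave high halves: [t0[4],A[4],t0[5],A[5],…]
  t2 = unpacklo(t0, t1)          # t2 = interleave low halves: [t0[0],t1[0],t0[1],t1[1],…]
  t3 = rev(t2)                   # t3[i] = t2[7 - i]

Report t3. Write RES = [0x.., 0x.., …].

  t0: f1 9b 0b 9b e0 e0 3c 3c
  t1: e0 3c e0 0b 3c f1 3c d8
  t2: f1 e0 9b 3c 0b e0 9b 0b
  t3: 0b 9b e0 0b 3c 9b e0 f1

RES = [0x0b, 0x9b, 0xe0, 0x0b, 0x3c, 0x9b, 0xe0, 0xf1]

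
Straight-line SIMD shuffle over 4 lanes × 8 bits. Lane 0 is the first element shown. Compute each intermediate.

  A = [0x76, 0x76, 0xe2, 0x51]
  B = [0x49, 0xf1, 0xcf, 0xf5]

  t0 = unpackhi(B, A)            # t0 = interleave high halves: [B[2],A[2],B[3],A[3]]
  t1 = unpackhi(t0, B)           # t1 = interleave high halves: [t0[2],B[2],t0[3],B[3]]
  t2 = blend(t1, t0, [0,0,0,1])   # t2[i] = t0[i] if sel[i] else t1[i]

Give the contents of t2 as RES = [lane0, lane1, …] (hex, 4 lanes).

→ t0 |cf|e2|f5|51|
→ t1 |f5|cf|51|f5|
→ t2 |f5|cf|51|51|

RES = [0xf5, 0xcf, 0x51, 0x51]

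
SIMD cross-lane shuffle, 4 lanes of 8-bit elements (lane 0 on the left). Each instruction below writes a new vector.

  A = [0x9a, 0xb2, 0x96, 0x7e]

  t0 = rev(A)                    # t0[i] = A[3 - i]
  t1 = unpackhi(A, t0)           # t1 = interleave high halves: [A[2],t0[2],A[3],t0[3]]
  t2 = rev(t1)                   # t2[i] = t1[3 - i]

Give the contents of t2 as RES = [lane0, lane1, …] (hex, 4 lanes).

RES = [0x9a, 0x7e, 0xb2, 0x96]

t0 = [0x7e, 0x96, 0xb2, 0x9a]
t1 = [0x96, 0xb2, 0x7e, 0x9a]
t2 = [0x9a, 0x7e, 0xb2, 0x96]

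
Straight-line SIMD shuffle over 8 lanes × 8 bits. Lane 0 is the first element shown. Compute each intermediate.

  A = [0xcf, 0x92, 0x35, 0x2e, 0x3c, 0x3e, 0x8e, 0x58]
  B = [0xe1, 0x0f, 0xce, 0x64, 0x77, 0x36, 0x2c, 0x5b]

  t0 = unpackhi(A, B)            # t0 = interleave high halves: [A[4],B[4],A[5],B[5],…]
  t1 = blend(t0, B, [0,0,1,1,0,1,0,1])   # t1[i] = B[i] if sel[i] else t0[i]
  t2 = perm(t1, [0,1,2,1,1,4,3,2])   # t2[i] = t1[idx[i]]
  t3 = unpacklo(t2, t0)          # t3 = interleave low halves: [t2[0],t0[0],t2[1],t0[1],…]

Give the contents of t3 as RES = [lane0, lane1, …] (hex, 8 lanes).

  t0: 3c 77 3e 36 8e 2c 58 5b
  t1: 3c 77 ce 64 8e 36 58 5b
  t2: 3c 77 ce 77 77 8e 64 ce
  t3: 3c 3c 77 77 ce 3e 77 36

RES = [ 0x3c  0x3c  0x77  0x77  0xce  0x3e  0x77  0x36 ]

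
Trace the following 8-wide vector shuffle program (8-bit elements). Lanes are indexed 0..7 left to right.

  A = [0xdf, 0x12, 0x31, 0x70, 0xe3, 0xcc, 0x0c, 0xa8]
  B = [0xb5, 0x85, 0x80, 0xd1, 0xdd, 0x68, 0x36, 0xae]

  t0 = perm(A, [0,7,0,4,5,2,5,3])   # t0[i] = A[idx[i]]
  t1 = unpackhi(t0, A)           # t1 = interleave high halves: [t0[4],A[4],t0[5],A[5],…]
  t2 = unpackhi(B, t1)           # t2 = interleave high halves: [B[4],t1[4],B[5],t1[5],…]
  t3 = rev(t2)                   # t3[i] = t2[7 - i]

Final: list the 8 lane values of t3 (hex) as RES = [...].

RES = [0xa8, 0xae, 0x70, 0x36, 0x0c, 0x68, 0xcc, 0xdd]

  t0: df a8 df e3 cc 31 cc 70
  t1: cc e3 31 cc cc 0c 70 a8
  t2: dd cc 68 0c 36 70 ae a8
  t3: a8 ae 70 36 0c 68 cc dd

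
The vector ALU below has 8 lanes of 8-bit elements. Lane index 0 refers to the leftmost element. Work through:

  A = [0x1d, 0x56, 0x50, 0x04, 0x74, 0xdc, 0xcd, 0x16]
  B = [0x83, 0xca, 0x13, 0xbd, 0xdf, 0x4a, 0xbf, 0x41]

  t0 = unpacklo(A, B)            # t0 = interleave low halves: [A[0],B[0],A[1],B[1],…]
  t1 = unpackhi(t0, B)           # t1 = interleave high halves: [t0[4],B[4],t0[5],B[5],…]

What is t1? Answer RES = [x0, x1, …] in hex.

RES = [0x50, 0xdf, 0x13, 0x4a, 0x04, 0xbf, 0xbd, 0x41]

  t0: 1d 83 56 ca 50 13 04 bd
  t1: 50 df 13 4a 04 bf bd 41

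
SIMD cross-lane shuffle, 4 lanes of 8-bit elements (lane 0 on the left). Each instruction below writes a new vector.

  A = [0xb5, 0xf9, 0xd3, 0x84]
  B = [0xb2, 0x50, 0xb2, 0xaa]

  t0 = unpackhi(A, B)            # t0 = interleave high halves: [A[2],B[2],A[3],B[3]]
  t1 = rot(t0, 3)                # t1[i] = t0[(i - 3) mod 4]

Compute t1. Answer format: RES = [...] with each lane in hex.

→ t0 |d3|b2|84|aa|
→ t1 |b2|84|aa|d3|

RES = [0xb2, 0x84, 0xaa, 0xd3]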